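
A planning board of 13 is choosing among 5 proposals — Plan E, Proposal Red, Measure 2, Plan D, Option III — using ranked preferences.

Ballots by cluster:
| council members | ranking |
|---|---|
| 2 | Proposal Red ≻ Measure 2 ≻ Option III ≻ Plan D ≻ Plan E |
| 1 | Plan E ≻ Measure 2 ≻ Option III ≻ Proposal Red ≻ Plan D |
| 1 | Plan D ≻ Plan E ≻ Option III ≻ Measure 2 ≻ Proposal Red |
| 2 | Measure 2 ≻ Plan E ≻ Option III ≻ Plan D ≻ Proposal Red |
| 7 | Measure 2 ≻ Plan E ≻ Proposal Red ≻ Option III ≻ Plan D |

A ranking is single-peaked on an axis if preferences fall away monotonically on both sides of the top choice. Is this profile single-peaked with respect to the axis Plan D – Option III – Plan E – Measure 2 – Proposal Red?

Axis positions: Plan D=1, Option III=2, Plan E=3, Measure 2=4, Proposal Red=5.
Cluster 1: ranking walks positions 5-4-2-1-3; Option III is ranked above Plan E even though Plan E lies between Option III and the peak Proposal Red on the axis — preferences dip and rise again. Not single-peaked.
Cluster 2 (peak Plan E at position 3): ranking walks positions 3-4-2-5-1, expanding outward from the peak — single-peaked.
Cluster 3: ranking walks positions 1-3-2-4-5; Plan E is ranked above Option III even though Option III lies between Plan E and the peak Plan D on the axis — preferences dip and rise again. Not single-peaked.
Cluster 4 (peak Measure 2 at position 4): ranking walks positions 4-3-2-1-5, expanding outward from the peak — single-peaked.
Cluster 5 (peak Measure 2 at position 4): ranking walks positions 4-3-5-2-1, expanding outward from the peak — single-peaked.
Cluster 1 violates single-peakedness, so the profile is not single-peaked on this axis.

no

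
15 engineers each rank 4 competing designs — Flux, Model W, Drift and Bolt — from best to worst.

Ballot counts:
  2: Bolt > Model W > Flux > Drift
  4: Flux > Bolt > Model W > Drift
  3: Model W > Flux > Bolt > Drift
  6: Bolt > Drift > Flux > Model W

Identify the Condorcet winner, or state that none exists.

Pairwise majorities:
Flux vs Model W: Flux preferred on 4+6 = 10 ballots; Flux wins 10–5.
Flux vs Drift: 9 to 6, Flux.
Flux vs Bolt: Flux preferred on 4+3 = 7 ballots; Bolt wins 8–7.
Model W vs Drift: Model W preferred on 2+4+3 = 9 ballots; Model W wins 9–6.
Model W vs Bolt: 3 to 12, Bolt.
Drift vs Bolt: Drift is ranked higher on 0 ballots, Bolt on 15. Bolt wins 15–0.
Bolt beats each of Flux, Model W, Drift — Bolt is the Condorcet winner.

Bolt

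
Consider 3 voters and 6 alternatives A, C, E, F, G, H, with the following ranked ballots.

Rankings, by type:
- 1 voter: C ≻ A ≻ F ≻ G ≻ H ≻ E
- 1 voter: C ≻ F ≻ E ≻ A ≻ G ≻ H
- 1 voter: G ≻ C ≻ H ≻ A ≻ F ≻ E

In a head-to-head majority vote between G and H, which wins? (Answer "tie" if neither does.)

G

Ballots ranking G above H: 1 + 1 + 1 = 3.
Ballots ranking H above G: 3 − 3 = 0.
G wins the head-to-head 3–0.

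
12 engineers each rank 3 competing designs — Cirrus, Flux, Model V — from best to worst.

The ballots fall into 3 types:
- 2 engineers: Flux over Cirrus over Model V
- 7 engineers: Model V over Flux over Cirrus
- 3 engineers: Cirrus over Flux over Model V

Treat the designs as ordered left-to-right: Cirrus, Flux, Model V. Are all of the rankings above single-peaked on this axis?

yes

Axis positions: Cirrus=1, Flux=2, Model V=3.
Type 1 (peak Flux at position 2): ranking walks positions 2-1-3, expanding outward from the peak — single-peaked.
Type 2 (peak Model V at position 3): ranking walks positions 3-2-1, expanding outward from the peak — single-peaked.
Type 3 (peak Cirrus at position 1): ranking walks positions 1-2-3, expanding outward from the peak — single-peaked.
Every ranking is single-peaked on this axis.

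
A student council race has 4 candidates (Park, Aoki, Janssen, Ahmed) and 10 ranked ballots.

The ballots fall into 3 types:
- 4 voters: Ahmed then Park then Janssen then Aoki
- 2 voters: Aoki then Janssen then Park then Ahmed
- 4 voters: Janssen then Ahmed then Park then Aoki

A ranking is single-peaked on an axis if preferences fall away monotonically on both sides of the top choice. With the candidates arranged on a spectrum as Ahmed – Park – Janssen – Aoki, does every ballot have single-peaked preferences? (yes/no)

Axis positions: Ahmed=1, Park=2, Janssen=3, Aoki=4.
Type 1 (peak Ahmed at position 1): ranking walks positions 1-2-3-4, expanding outward from the peak — single-peaked.
Type 2 (peak Aoki at position 4): ranking walks positions 4-3-2-1, expanding outward from the peak — single-peaked.
Type 3: ranking walks positions 3-1-2-4; Ahmed is ranked above Park even though Park lies between Ahmed and the peak Janssen on the axis — preferences dip and rise again. Not single-peaked.
Type 3 violates single-peakedness, so the profile is not single-peaked on this axis.

no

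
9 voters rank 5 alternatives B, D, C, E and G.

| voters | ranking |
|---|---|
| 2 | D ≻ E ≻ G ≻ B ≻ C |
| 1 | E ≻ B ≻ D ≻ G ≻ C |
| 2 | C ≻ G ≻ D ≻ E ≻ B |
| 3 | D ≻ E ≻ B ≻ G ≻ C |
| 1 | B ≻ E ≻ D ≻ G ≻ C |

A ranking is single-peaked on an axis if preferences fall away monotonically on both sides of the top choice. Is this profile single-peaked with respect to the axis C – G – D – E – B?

yes

Axis positions: C=1, G=2, D=3, E=4, B=5.
Type 1 (peak D at position 3): ranking walks positions 3-4-2-5-1, expanding outward from the peak — single-peaked.
Type 2 (peak E at position 4): ranking walks positions 4-5-3-2-1, expanding outward from the peak — single-peaked.
Type 3 (peak C at position 1): ranking walks positions 1-2-3-4-5, expanding outward from the peak — single-peaked.
Type 4 (peak D at position 3): ranking walks positions 3-4-5-2-1, expanding outward from the peak — single-peaked.
Type 5 (peak B at position 5): ranking walks positions 5-4-3-2-1, expanding outward from the peak — single-peaked.
Every ranking is single-peaked on this axis.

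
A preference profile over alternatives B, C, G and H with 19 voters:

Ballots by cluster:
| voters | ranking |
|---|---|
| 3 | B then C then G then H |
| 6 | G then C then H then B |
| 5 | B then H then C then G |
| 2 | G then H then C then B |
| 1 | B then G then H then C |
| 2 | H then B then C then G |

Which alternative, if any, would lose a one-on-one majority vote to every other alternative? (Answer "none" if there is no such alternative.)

none

Head-to-head results (19 voters):
B vs C: B, 11–8.
B vs G: B wins 11–8.
B vs H: B preferred on 3+5+1 = 9 ballots; H wins 10–9.
C vs G: C, 10–9.
C vs H: 3+6 = 9 for C, 10 for H — H by 10–9.
G vs H: 12 to 7, G.
No alternative is winless: B beats C; C beats G; G beats H; H beats B. There is no Condorcet loser.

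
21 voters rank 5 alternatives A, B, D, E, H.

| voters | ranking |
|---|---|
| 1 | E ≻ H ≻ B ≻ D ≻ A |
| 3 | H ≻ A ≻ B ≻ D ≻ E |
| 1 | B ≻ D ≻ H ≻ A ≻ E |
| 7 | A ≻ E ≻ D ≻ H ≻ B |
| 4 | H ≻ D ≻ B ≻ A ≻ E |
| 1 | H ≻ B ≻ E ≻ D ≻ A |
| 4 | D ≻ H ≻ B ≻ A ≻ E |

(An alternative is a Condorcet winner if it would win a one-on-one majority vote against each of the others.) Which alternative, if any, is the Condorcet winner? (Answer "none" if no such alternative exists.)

Head-to-head results (21 voters):
A vs B: B wins 11–10.
A vs D: D, 11–10.
A–E: A 19–2.
A vs H: H wins 14–7.
B–D: D 15–6.
B–E: B 13–8.
B vs H: H wins 20–1.
D–E: D 12–9.
D vs H: D, 12–9.
E–H: H 13–8.
D defeats every rival head-to-head and is the Condorcet winner.

D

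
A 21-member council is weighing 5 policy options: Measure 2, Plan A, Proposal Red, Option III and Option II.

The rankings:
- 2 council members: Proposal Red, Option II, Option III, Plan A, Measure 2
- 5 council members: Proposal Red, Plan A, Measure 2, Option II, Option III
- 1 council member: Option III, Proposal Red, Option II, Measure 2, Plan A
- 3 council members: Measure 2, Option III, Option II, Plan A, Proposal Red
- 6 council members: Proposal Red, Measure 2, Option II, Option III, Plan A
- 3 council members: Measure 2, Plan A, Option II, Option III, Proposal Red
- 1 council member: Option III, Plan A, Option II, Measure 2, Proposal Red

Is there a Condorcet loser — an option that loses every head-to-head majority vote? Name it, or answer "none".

Plan A

Pairwise majorities:
Measure 2–Plan A: Measure 2 13–8.
Measure 2 vs Proposal Red: Proposal Red, 14–7.
Measure 2 vs Option III: 5+3+6+3 = 17 for Measure 2, 4 for Option III — Measure 2 by 17–4.
Measure 2 vs Option II: Measure 2 is ranked higher on 5+3+6+3 = 17 ballots, Option II on 4. Measure 2 wins 17–4.
Plan A vs Proposal Red: 3+3+1 = 7 for Plan A, 14 for Proposal Red — Proposal Red by 14–7.
Plan A vs Option III: Plan A is ranked higher on 5+3 = 8 ballots, Option III on 13. Option III wins 13–8.
Plan A–Option II: Option II 12–9.
Proposal Red vs Option III: Proposal Red preferred on 2+5+6 = 13 ballots; Proposal Red wins 13–8.
Proposal Red vs Option II: 14 to 7, Proposal Red.
Option III vs Option II: Option II wins 16–5.
Plan A is beaten in every head-to-head and is the Condorcet loser.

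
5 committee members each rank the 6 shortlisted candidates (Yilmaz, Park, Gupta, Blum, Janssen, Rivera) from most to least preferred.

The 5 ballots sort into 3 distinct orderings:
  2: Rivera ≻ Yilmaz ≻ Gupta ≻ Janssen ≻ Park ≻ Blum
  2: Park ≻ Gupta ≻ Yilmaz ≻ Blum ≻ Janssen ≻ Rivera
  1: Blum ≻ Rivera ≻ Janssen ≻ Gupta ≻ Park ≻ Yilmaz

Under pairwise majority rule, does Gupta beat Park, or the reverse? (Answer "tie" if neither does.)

Gupta

Ballots ranking Gupta above Park: 2 + 1 = 3.
Ballots ranking Park above Gupta: 5 − 3 = 2.
Gupta wins the head-to-head 3–2.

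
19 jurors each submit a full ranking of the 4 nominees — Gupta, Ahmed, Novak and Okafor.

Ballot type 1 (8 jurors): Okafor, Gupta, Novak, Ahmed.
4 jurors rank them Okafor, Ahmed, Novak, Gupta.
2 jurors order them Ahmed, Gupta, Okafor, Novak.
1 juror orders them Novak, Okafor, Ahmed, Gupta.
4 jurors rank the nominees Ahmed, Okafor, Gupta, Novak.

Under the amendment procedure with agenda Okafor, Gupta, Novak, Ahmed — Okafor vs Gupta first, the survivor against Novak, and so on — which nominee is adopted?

Okafor

Round 1: Okafor vs Gupta — 17–2, Okafor advances.
Round 2: Okafor vs Novak — 18–1, Okafor advances.
Round 3: Okafor vs Ahmed — 13–6, Okafor advances.
The agenda winner is Okafor.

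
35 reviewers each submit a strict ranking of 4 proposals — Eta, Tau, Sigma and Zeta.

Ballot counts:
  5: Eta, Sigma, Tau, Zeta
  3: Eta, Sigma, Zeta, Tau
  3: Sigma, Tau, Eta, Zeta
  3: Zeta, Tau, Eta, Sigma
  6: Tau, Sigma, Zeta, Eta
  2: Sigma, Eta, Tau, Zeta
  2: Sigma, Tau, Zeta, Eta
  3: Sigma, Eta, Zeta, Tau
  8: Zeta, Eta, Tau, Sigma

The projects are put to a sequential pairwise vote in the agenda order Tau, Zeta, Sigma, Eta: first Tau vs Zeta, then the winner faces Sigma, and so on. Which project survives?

Eta

Round 1: Tau vs Zeta — 18–17, Tau advances.
Round 2: Tau vs Sigma — 17–18, Sigma advances.
Round 3: Sigma vs Eta — 16–19, Eta advances.
The agenda winner is Eta.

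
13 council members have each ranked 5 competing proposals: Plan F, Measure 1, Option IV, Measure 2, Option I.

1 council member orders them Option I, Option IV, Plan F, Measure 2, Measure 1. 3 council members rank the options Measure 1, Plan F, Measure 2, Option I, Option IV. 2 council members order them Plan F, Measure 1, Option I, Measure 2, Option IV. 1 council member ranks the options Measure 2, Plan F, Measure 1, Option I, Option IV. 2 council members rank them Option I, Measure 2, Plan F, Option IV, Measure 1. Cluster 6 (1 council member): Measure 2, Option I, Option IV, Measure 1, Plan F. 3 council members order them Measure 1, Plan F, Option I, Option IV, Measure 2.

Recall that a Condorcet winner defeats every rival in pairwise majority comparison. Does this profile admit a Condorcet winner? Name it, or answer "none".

Measure 1

Pairwise majorities:
Plan F vs Measure 1: Measure 1, 7–6.
Plan F vs Option IV: Plan F wins 11–2.
Plan F vs Measure 2: Plan F wins 9–4.
Plan F vs Option I: Plan F, 9–4.
Measure 1–Option IV: Measure 1 9–4.
Measure 1–Measure 2: Measure 1 8–5.
Measure 1–Option I: Measure 1 9–4.
Option IV vs Measure 2: Measure 2, 9–4.
Option IV–Option I: Option I 13–0.
Measure 2–Option I: Option I 8–5.
Measure 1 beats each of Plan F, Option IV, Measure 2, Option I — Measure 1 is the Condorcet winner.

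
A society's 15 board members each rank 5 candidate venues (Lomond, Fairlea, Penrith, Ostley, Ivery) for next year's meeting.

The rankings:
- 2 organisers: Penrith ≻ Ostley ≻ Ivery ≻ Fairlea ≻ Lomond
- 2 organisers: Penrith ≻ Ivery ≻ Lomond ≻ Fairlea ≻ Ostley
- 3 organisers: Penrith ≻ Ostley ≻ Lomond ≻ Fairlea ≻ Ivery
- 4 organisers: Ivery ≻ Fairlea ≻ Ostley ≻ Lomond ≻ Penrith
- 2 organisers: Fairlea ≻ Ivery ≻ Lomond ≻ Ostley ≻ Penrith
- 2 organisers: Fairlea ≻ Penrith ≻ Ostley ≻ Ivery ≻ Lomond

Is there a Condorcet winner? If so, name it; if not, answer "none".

none

Check each pair by majority over 15 ballots:
Lomond vs Fairlea: 5 to 10, Fairlea.
Lomond vs Penrith: Lomond is ranked higher on 4+2 = 6 ballots, Penrith on 9. Penrith wins 9–6.
Lomond vs Ostley: 2+2 = 4 for Lomond, 11 for Ostley — Ostley by 11–4.
Lomond vs Ivery: Lomond is ranked higher on 3 ballots, Ivery on 12. Ivery wins 12–3.
Fairlea vs Penrith: Fairlea is ranked higher on 4+2+2 = 8 ballots, Penrith on 7. Fairlea wins 8–7.
Fairlea vs Ostley: Fairlea is ranked higher on 2+4+2+2 = 10 ballots, Ostley on 5. Fairlea wins 10–5.
Fairlea vs Ivery: 7 to 8, Ivery.
Penrith vs Ostley: 2+2+3+2 = 9 for Penrith, 6 for Ostley — Penrith by 9–6.
Penrith vs Ivery: Penrith preferred on 2+2+3+2 = 9 ballots; Penrith wins 9–6.
Ostley vs Ivery: 7 to 8, Ivery.
Each city drops at least one matchup (Lomond loses to Fairlea; Fairlea loses to Ivery; Penrith loses to Fairlea; Ostley loses to Fairlea; Ivery loses to Penrith); the cycle Fairlea beats Penrith beats Ivery beats Fairlea rules out a Condorcet winner.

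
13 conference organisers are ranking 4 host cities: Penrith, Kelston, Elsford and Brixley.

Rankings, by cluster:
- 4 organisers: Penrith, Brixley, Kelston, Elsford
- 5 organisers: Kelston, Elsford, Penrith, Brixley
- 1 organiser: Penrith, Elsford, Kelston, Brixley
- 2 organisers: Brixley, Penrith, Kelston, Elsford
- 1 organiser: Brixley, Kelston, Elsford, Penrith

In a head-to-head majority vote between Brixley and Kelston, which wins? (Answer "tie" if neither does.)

Brixley

Ballots ranking Brixley above Kelston: 4 + 2 + 1 = 7.
Ballots ranking Kelston above Brixley: 13 − 7 = 6.
Brixley wins the head-to-head 7–6.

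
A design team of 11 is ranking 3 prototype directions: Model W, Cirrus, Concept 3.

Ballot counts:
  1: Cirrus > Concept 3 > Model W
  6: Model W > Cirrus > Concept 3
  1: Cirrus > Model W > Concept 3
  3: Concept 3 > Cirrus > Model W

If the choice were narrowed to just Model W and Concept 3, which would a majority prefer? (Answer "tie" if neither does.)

Model W

Ballots ranking Model W above Concept 3: 6 + 1 = 7.
Ballots ranking Concept 3 above Model W: 11 − 7 = 4.
Model W wins the head-to-head 7–4.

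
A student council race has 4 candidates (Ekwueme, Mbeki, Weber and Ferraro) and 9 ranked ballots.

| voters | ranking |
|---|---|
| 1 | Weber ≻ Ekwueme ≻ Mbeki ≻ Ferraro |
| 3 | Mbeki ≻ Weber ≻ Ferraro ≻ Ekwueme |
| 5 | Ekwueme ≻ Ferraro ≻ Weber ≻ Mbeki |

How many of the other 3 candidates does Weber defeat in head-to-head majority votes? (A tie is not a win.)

1

Weber against each rival (9 voters):
Weber vs Ekwueme: Ekwueme, 5–4.
Weber vs Mbeki: Weber, 6–3.
Weber vs Ferraro: 1+3 = 4 for Weber, 5 for Ferraro — Ferraro by 5–4.
Weber beats Mbeki; loses to Ekwueme, Ferraro — 1 pairwise win.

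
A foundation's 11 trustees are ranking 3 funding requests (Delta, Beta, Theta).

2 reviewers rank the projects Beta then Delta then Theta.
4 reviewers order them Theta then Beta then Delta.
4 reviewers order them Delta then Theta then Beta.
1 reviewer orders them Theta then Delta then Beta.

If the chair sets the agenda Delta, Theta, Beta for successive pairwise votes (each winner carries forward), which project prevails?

Beta

Round 1: Delta vs Theta — 6–5, Delta advances.
Round 2: Delta vs Beta — 5–6, Beta advances.
The agenda winner is Beta.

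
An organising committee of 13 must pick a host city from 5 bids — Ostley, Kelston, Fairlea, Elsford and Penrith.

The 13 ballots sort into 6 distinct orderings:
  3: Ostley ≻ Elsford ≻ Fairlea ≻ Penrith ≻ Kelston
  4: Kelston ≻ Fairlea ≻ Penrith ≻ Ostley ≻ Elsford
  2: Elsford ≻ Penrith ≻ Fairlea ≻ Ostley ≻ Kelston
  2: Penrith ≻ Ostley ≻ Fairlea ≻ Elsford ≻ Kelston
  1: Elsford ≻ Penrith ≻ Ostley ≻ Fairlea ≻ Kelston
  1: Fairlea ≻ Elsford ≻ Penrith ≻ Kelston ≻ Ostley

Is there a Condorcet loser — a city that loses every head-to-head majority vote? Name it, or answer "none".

Head-to-head results (13 organisers):
Ostley–Kelston: Ostley 8–5.
Ostley vs Fairlea: Fairlea wins 7–6.
Ostley–Elsford: Ostley 9–4.
Ostley vs Penrith: Penrith, 10–3.
Kelston vs Fairlea: 4 for Kelston, 9 for Fairlea — Fairlea by 9–4.
Kelston vs Elsford: Kelston is ranked higher on 4 ballots, Elsford on 9. Elsford wins 9–4.
Kelston vs Penrith: Kelston preferred on 4 ballots; Penrith wins 9–4.
Fairlea vs Elsford: Fairlea preferred on 4+2+1 = 7 ballots; Fairlea wins 7–6.
Fairlea–Penrith: Fairlea 8–5.
Elsford vs Penrith: Elsford preferred on 3+2+1+1 = 7 ballots; Elsford wins 7–6.
Kelston is beaten in every head-to-head and is the Condorcet loser.

Kelston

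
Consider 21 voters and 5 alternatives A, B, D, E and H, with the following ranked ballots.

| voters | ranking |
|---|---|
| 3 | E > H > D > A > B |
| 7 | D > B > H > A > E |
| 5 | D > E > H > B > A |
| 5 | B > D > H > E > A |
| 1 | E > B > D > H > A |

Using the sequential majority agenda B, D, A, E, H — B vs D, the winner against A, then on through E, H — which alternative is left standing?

Round 1: B vs D — 6–15, D advances.
Round 2: D vs A — 21–0, D advances.
Round 3: D vs E — 17–4, D advances.
Round 4: D vs H — 18–3, D advances.
D survives the agenda.

D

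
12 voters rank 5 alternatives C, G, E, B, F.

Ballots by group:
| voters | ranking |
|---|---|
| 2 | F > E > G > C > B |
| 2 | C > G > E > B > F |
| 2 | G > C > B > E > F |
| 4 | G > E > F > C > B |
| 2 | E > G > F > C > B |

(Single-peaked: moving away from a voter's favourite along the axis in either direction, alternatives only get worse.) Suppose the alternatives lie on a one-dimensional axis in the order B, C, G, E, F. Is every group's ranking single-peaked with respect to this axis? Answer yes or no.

yes

Axis positions: B=1, C=2, G=3, E=4, F=5.
Group 1 (peak F at position 5): ranking walks positions 5-4-3-2-1, expanding outward from the peak — single-peaked.
Group 2 (peak C at position 2): ranking walks positions 2-3-4-1-5, expanding outward from the peak — single-peaked.
Group 3 (peak G at position 3): ranking walks positions 3-2-1-4-5, expanding outward from the peak — single-peaked.
Group 4 (peak G at position 3): ranking walks positions 3-4-5-2-1, expanding outward from the peak — single-peaked.
Group 5 (peak E at position 4): ranking walks positions 4-3-5-2-1, expanding outward from the peak — single-peaked.
Every ranking is single-peaked on this axis.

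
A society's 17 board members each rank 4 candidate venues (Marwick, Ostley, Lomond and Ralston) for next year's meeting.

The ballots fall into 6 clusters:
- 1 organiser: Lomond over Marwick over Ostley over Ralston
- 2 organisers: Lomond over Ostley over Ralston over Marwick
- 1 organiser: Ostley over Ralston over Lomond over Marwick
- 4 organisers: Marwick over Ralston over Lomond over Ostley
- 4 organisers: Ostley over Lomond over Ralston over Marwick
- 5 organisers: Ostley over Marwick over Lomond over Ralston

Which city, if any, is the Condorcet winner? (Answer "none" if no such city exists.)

Head-to-head results (17 organisers):
Marwick vs Ostley: 5 to 12, Ostley.
Marwick vs Lomond: Marwick is ranked higher on 4+5 = 9 ballots, Lomond on 8. Marwick wins 9–8.
Marwick vs Ralston: 10 to 7, Marwick.
Ostley vs Lomond: 1+4+5 = 10 for Ostley, 7 for Lomond — Ostley by 10–7.
Ostley vs Ralston: Ostley is ranked higher on 1+2+1+4+5 = 13 ballots, Ralston on 4. Ostley wins 13–4.
Lomond vs Ralston: Lomond is ranked higher on 1+2+4+5 = 12 ballots, Ralston on 5. Lomond wins 12–5.
Ostley wins every pairwise contest, so Ostley is the Condorcet winner.

Ostley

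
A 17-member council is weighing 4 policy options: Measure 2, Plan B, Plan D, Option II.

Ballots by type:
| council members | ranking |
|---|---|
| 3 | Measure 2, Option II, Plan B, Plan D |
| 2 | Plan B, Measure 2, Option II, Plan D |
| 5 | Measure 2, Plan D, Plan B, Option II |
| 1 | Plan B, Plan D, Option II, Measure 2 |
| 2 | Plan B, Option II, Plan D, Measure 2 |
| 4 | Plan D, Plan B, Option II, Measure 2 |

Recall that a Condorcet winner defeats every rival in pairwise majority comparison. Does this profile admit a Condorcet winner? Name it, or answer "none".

none

Head-to-head results (17 council members):
Measure 2–Plan B: Plan B 9–8.
Measure 2–Plan D: Measure 2 10–7.
Measure 2–Option II: Measure 2 10–7.
Plan B–Plan D: Plan D 9–8.
Plan B vs Option II: Plan B wins 14–3.
Plan D–Option II: Plan D 10–7.
Each option drops at least one matchup (Measure 2 loses to Plan B; Plan B loses to Plan D; Plan D loses to Measure 2; Option II loses to Measure 2); the cycle Measure 2 → Plan D → Plan B → Measure 2 rules out a Condorcet winner.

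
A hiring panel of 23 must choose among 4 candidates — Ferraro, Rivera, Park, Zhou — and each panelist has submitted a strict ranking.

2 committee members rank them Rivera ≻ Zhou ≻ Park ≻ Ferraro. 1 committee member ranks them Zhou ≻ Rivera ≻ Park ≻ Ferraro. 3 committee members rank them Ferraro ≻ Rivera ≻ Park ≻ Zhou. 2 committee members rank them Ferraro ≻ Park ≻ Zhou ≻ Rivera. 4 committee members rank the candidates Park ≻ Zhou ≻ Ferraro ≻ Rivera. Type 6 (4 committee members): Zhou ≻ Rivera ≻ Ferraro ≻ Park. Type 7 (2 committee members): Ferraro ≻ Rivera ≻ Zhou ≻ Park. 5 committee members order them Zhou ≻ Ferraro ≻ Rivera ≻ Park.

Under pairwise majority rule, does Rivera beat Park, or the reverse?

Rivera

Ballots ranking Rivera above Park: 2 + 1 + 3 + 4 + 2 + 5 = 17.
Ballots ranking Park above Rivera: 23 − 17 = 6.
Rivera wins the head-to-head 17–6.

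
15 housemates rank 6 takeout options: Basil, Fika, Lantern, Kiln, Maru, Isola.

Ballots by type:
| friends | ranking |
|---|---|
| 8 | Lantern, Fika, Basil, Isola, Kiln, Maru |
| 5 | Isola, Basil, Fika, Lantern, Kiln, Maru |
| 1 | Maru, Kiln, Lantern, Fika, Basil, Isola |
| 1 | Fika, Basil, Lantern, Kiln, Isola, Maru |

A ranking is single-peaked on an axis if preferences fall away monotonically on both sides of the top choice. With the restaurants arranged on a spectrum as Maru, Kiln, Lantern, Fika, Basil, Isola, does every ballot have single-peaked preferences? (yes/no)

yes

Axis positions: Maru=1, Kiln=2, Lantern=3, Fika=4, Basil=5, Isola=6.
Type 1 (peak Lantern at position 3): ranking walks positions 3-4-5-6-2-1, expanding outward from the peak — single-peaked.
Type 2 (peak Isola at position 6): ranking walks positions 6-5-4-3-2-1, expanding outward from the peak — single-peaked.
Type 3 (peak Maru at position 1): ranking walks positions 1-2-3-4-5-6, expanding outward from the peak — single-peaked.
Type 4 (peak Fika at position 4): ranking walks positions 4-5-3-2-6-1, expanding outward from the peak — single-peaked.
Every ranking is single-peaked on this axis.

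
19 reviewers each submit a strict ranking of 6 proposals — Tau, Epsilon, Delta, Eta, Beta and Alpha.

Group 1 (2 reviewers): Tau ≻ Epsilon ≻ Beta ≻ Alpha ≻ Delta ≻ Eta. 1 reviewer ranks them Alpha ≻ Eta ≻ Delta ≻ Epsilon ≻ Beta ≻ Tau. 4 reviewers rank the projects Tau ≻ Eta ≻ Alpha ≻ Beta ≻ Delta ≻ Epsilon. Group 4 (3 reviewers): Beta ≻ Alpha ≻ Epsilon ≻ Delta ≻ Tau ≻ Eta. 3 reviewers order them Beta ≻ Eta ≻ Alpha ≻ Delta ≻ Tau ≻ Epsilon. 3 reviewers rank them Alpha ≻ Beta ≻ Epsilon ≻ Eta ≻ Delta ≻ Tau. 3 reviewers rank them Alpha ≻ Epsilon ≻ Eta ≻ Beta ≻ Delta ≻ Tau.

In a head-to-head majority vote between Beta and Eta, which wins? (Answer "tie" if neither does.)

Beta

Ballots ranking Beta above Eta: 2 + 3 + 3 + 3 = 11.
Ballots ranking Eta above Beta: 19 − 11 = 8.
Beta wins the head-to-head 11–8.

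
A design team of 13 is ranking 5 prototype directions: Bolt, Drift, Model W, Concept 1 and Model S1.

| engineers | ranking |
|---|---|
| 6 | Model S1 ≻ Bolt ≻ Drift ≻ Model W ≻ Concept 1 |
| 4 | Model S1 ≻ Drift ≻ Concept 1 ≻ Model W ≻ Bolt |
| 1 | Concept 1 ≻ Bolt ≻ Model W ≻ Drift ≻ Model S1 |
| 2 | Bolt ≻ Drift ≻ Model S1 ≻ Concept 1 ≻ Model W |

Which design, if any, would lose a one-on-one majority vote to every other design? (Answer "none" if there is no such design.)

Pairwise majorities:
Bolt vs Drift: Bolt wins 9–4.
Bolt vs Model W: Bolt, 9–4.
Bolt vs Concept 1: Bolt wins 8–5.
Bolt vs Model S1: Model S1, 10–3.
Drift vs Model W: Drift is ranked higher on 6+4+2 = 12 ballots, Model W on 1. Drift wins 12–1.
Drift vs Concept 1: Drift wins 12–1.
Drift vs Model S1: Model S1 wins 10–3.
Model W vs Concept 1: 6 to 7, Concept 1.
Model W–Model S1: Model S1 12–1.
Concept 1 vs Model S1: Model S1 wins 12–1.
Model W loses to every other design — it is the Condorcet loser.

Model W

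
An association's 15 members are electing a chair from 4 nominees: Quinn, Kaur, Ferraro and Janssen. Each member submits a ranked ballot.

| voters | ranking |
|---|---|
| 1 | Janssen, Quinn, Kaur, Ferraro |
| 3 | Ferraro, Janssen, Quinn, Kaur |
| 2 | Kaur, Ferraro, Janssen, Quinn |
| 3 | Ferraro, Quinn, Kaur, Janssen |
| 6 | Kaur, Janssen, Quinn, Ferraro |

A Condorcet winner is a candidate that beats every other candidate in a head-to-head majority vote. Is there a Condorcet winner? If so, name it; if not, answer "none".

Kaur

Head-to-head results (15 voters):
Quinn vs Kaur: 7 to 8, Kaur.
Quinn vs Ferraro: Ferraro wins 8–7.
Quinn vs Janssen: Janssen, 12–3.
Kaur vs Ferraro: 1+2+6 = 9 for Kaur, 6 for Ferraro — Kaur by 9–6.
Kaur vs Janssen: 2+3+6 = 11 for Kaur, 4 for Janssen — Kaur by 11–4.
Ferraro vs Janssen: 8 to 7, Ferraro.
Kaur wins every pairwise contest, so Kaur is the Condorcet winner.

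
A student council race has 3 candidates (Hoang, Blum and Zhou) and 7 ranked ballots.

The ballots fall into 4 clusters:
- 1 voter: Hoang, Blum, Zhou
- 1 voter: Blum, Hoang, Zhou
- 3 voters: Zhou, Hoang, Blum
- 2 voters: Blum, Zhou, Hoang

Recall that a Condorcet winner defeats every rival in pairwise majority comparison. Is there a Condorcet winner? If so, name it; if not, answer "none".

Pairwise majorities:
Hoang vs Blum: Hoang preferred on 1+3 = 4 ballots; Hoang wins 4–3.
Hoang vs Zhou: 2 to 5, Zhou.
Blum vs Zhou: 1+1+2 = 4 for Blum, 3 for Zhou — Blum by 4–3.
Every candidate loses at least once (Hoang loses to Zhou; Blum loses to Hoang; Zhou loses to Blum). The majority relation contains the cycle Hoang > Blum > Zhou > Hoang, so there is no Condorcet winner.

none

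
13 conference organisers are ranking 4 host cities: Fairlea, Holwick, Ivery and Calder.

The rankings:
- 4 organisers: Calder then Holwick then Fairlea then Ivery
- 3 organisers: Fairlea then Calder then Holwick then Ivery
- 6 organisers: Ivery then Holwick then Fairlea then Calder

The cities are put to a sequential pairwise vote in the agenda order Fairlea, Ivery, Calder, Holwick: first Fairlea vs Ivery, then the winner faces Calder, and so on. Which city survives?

Round 1: Fairlea vs Ivery — 7–6, Fairlea advances.
Round 2: Fairlea vs Calder — 9–4, Fairlea advances.
Round 3: Fairlea vs Holwick — 3–10, Holwick advances.
Holwick survives the agenda.

Holwick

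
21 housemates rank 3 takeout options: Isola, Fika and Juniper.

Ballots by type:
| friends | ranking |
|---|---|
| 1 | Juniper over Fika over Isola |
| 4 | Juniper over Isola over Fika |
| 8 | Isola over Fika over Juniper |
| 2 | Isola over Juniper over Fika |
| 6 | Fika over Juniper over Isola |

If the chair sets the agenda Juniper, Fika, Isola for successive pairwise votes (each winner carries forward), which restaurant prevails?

Round 1: Juniper vs Fika — 7–14, Fika advances.
Round 2: Fika vs Isola — 7–14, Isola advances.
The agenda winner is Isola.

Isola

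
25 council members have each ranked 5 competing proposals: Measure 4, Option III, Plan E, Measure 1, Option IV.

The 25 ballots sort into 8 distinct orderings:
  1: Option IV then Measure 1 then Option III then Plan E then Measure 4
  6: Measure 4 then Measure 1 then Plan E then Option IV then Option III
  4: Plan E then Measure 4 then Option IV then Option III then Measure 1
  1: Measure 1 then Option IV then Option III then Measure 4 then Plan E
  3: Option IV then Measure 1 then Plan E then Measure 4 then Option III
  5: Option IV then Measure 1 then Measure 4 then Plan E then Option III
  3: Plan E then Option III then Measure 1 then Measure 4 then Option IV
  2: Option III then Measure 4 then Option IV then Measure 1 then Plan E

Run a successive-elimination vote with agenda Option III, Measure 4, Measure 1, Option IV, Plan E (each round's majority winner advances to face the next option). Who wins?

Plan E

Round 1: Option III vs Measure 4 — 7–18, Measure 4 advances.
Round 2: Measure 4 vs Measure 1 — 12–13, Measure 1 advances.
Round 3: Measure 1 vs Option IV — 10–15, Option IV advances.
Round 4: Option IV vs Plan E — 12–13, Plan E advances.
The agenda winner is Plan E.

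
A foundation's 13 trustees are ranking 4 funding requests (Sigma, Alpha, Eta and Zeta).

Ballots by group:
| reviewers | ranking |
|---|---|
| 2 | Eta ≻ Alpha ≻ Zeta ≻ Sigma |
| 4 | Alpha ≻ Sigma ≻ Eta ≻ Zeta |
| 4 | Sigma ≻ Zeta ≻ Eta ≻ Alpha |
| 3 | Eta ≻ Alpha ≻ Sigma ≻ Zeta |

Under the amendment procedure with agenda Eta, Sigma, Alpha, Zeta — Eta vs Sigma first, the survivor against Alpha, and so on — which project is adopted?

Round 1: Eta vs Sigma — 5–8, Sigma advances.
Round 2: Sigma vs Alpha — 4–9, Alpha advances.
Round 3: Alpha vs Zeta — 9–4, Alpha advances.
The agenda winner is Alpha.

Alpha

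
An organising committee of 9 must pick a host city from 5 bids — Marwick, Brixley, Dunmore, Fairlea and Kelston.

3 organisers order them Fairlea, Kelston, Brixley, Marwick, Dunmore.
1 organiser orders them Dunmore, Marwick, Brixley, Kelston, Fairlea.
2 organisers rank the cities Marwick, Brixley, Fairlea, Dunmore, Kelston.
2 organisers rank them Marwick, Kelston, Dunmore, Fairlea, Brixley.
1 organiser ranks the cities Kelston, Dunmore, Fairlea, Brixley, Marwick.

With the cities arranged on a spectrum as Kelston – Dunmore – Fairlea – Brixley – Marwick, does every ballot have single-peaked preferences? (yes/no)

Axis positions: Kelston=1, Dunmore=2, Fairlea=3, Brixley=4, Marwick=5.
Ballot type 1: ranking walks positions 3-1-4-5-2; Kelston is ranked above Dunmore even though Dunmore lies between Kelston and the peak Fairlea on the axis — preferences dip and rise again. Not single-peaked.
Ballot type 2: ranking walks positions 2-5-4-1-3; Marwick is ranked above Fairlea even though Fairlea lies between Marwick and the peak Dunmore on the axis — preferences dip and rise again. Not single-peaked.
Ballot type 3 (peak Marwick at position 5): ranking walks positions 5-4-3-2-1, expanding outward from the peak — single-peaked.
Ballot type 4: ranking walks positions 5-1-2-3-4; Kelston is ranked above Brixley even though Brixley lies between Kelston and the peak Marwick on the axis — preferences dip and rise again. Not single-peaked.
Ballot type 5 (peak Kelston at position 1): ranking walks positions 1-2-3-4-5, expanding outward from the peak — single-peaked.
Ballot type 1 violates single-peakedness, so the profile is not single-peaked on this axis.

no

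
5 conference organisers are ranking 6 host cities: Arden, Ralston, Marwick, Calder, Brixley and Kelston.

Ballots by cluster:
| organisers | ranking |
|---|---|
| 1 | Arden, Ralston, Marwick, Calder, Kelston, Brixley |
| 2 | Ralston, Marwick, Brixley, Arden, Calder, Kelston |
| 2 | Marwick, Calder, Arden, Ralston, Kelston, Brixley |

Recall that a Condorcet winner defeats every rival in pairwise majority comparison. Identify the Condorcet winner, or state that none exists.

none

Pairwise majorities:
Arden vs Ralston: Arden, 3–2.
Arden–Marwick: Marwick 4–1.
Arden vs Calder: Arden wins 3–2.
Arden vs Brixley: Arden, 3–2.
Arden–Kelston: Arden 5–0.
Ralston vs Marwick: Ralston wins 3–2.
Ralston vs Calder: Ralston, 3–2.
Ralston vs Brixley: Ralston wins 5–0.
Ralston vs Kelston: Ralston, 5–0.
Marwick–Calder: Marwick 5–0.
Marwick vs Brixley: Marwick wins 5–0.
Marwick vs Kelston: Marwick wins 5–0.
Calder vs Brixley: Calder, 3–2.
Calder–Kelston: Calder 5–0.
Brixley–Kelston: Kelston 3–2.
No city is unbeaten: Arden loses to Marwick; Ralston loses to Arden; Marwick loses to Ralston; Calder loses to Arden; Brixley loses to Arden; Kelston loses to Arden. In particular Arden → Ralston → Marwick → Arden is a majority cycle — no Condorcet winner exists.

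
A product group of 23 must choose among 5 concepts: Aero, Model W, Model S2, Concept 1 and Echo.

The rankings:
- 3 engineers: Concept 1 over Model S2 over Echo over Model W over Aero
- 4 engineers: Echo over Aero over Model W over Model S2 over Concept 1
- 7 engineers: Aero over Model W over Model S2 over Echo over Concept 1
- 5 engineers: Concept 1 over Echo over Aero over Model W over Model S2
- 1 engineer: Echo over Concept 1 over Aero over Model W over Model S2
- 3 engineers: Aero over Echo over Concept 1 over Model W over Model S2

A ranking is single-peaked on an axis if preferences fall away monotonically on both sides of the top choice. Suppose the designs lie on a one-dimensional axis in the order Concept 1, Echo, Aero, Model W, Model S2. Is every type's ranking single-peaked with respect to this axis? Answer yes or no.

Axis positions: Concept 1=1, Echo=2, Aero=3, Model W=4, Model S2=5.
Type 1: ranking walks positions 1-5-2-4-3; Model S2 is ranked above Echo even though Echo lies between Model S2 and the peak Concept 1 on the axis — preferences dip and rise again. Not single-peaked.
Type 2 (peak Echo at position 2): ranking walks positions 2-3-4-5-1, expanding outward from the peak — single-peaked.
Type 3 (peak Aero at position 3): ranking walks positions 3-4-5-2-1, expanding outward from the peak — single-peaked.
Type 4 (peak Concept 1 at position 1): ranking walks positions 1-2-3-4-5, expanding outward from the peak — single-peaked.
Type 5 (peak Echo at position 2): ranking walks positions 2-1-3-4-5, expanding outward from the peak — single-peaked.
Type 6 (peak Aero at position 3): ranking walks positions 3-2-1-4-5, expanding outward from the peak — single-peaked.
Type 1 violates single-peakedness, so the profile is not single-peaked on this axis.

no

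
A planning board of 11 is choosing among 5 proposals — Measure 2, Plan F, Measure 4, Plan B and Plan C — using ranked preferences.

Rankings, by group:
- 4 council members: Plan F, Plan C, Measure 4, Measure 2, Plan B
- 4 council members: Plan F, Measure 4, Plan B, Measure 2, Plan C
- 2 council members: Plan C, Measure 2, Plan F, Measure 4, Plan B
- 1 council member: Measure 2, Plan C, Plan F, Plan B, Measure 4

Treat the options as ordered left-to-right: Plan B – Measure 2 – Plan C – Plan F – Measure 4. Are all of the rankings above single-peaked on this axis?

Axis positions: Plan B=1, Measure 2=2, Plan C=3, Plan F=4, Measure 4=5.
Group 1 (peak Plan F at position 4): ranking walks positions 4-3-5-2-1, expanding outward from the peak — single-peaked.
Group 2: ranking walks positions 4-5-1-2-3; Plan B is ranked above Plan C even though Plan C lies between Plan B and the peak Plan F on the axis — preferences dip and rise again. Not single-peaked.
Group 3 (peak Plan C at position 3): ranking walks positions 3-2-4-5-1, expanding outward from the peak — single-peaked.
Group 4 (peak Measure 2 at position 2): ranking walks positions 2-3-4-1-5, expanding outward from the peak — single-peaked.
Group 2 violates single-peakedness, so the profile is not single-peaked on this axis.

no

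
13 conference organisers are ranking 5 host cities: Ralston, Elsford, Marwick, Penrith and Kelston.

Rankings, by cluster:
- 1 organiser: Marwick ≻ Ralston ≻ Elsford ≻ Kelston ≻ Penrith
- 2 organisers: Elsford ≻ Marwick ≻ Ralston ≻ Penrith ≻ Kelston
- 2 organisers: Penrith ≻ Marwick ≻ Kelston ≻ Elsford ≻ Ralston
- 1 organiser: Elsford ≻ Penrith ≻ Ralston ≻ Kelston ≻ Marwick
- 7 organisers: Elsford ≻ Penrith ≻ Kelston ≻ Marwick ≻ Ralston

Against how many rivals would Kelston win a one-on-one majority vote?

Kelston against each rival (13 organisers):
Kelston vs Ralston: Kelston, 9–4.
Kelston vs Elsford: Elsford wins 11–2.
Kelston vs Marwick: Kelston is ranked higher on 1+7 = 8 ballots, Marwick on 5. Kelston wins 8–5.
Kelston vs Penrith: Kelston preferred on 1 ballot; Penrith wins 12–1.
Kelston beats Ralston, Marwick; loses to Elsford, Penrith — 2 pairwise wins.

2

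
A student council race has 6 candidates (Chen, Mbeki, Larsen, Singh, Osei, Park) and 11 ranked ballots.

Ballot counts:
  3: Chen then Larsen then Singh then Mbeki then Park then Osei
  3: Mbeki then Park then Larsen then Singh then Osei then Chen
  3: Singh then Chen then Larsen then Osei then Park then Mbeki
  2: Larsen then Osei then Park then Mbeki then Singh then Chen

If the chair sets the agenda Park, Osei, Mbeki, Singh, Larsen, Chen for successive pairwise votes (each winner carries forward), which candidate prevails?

Round 1: Park vs Osei — 6–5, Park advances.
Round 2: Park vs Mbeki — 5–6, Mbeki advances.
Round 3: Mbeki vs Singh — 5–6, Singh advances.
Round 4: Singh vs Larsen — 3–8, Larsen advances.
Round 5: Larsen vs Chen — 5–6, Chen advances.
The agenda winner is Chen.

Chen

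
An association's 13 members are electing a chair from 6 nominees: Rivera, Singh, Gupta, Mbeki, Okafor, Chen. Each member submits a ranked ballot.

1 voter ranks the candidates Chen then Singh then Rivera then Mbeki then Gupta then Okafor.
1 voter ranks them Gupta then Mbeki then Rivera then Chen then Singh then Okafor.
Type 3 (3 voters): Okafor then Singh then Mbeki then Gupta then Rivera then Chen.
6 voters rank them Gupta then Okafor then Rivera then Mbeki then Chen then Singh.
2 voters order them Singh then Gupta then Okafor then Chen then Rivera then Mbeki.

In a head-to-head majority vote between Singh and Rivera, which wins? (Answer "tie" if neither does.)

Ballots ranking Singh above Rivera: 1 + 3 + 2 = 6.
Ballots ranking Rivera above Singh: 13 − 6 = 7.
Rivera wins the head-to-head 7–6.

Rivera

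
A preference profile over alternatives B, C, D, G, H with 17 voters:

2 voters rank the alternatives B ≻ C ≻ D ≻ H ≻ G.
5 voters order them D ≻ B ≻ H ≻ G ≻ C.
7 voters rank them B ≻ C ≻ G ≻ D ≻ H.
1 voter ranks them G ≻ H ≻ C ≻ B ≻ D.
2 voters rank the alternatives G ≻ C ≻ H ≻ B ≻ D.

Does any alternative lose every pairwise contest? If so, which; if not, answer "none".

H

Head-to-head results (17 voters):
B vs C: B preferred on 2+5+7 = 14 ballots; B wins 14–3.
B vs D: B, 12–5.
B vs G: B, 14–3.
B vs H: B is ranked higher on 2+5+7 = 14 ballots, H on 3. B wins 14–3.
C vs D: C is ranked higher on 2+7+1+2 = 12 ballots, D on 5. C wins 12–5.
C vs G: C, 9–8.
C vs H: 2+7+2 = 11 for C, 6 for H — C by 11–6.
D vs G: 7 to 10, G.
D vs H: D preferred on 2+5+7 = 14 ballots; D wins 14–3.
G vs H: 7+1+2 = 10 for G, 7 for H — G by 10–7.
Only H has no wins; H is the Condorcet loser.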